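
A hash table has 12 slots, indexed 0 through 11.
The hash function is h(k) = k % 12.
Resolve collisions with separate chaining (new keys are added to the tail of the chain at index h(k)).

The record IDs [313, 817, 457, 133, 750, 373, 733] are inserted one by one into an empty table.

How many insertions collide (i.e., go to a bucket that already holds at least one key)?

Insert 313: h=1, bucket 1 empty → new chain.
Insert 817: h=1, bucket 1 nonempty → append to chain.
Insert 457: h=1, bucket 1 nonempty → append to chain.
Insert 133: h=1, bucket 1 nonempty → append to chain.
Insert 750: h=6, bucket 6 empty → new chain.
Insert 373: h=1, bucket 1 nonempty → append to chain.
Insert 733: h=1, bucket 1 nonempty → append to chain.
Final buckets:
0: ∅
1: 313 -> 817 -> 457 -> 133 -> 373 -> 733
2: ∅
3: ∅
4: ∅
5: ∅
6: 750
7: ∅
8: ∅
9: ∅
10: ∅
11: ∅

5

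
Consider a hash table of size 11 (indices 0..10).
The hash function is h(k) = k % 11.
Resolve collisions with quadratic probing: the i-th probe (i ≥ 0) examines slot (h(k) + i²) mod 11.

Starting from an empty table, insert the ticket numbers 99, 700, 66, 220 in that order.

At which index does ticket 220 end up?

4

99: h=0 => slot 0
700: h=7 => slot 7
66: h=0, probe 0,1 => slot 1
220: h=0, probe 0,1,4 => slot 4
Table: [99, 66, -, -, 220, -, -, 700, -, -, -]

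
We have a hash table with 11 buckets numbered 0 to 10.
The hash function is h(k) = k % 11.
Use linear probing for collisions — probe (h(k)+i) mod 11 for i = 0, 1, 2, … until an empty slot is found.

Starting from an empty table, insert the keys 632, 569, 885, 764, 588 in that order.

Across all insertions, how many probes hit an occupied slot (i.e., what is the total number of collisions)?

7

632 hashes to 5; slot 5 is free -> place at 5.
569 hashes to 8; slot 8 is free -> place at 8.
885 hashes to 5; 5 taken -> place at 6.
764 hashes to 5; 5,6 taken -> place at 7.
588 hashes to 5; 5,6,7,8 taken -> place at 9.
Table: [-, -, -, -, -, 632, 885, 764, 569, 588, -]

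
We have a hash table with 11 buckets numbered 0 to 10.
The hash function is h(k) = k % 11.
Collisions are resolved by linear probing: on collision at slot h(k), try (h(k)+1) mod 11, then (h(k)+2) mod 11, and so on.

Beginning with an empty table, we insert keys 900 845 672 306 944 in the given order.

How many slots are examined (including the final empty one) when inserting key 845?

900: h=9 => slot 9
845: h=9, probe 9,10 => slot 10
672: h=1 => slot 1
306: h=9, probe 9,10,0 => slot 0
944: h=9, probe 9,10,0,1,2 => slot 2
Table: [306, 672, 944, —, —, —, —, —, —, 900, 845]

2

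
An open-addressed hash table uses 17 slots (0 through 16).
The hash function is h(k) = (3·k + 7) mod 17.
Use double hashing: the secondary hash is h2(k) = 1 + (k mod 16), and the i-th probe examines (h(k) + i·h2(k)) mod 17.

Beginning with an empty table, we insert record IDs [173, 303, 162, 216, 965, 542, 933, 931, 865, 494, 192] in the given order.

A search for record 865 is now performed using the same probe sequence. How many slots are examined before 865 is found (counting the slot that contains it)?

173: h=16 → slot 16
303: h=15 → slot 15
162: h=0 → slot 0
216: h=9 → slot 9
965: h=12 → slot 12
542: h=1 → slot 1
933: h=1, h2=6, probe 1,7 → slot 7
931: h=12, h2=4, probe 12,16,3 → slot 3
865: h=1, h2=2, probe 1,3,5 → slot 5
494: h=10 → slot 10
192: h=5, h2=1, probe 5,6 → slot 6
Table: [162, 542, -, 931, -, 865, 192, 933, -, 216, 494, -, 965, -, -, 303, 173]
Lookup 865: h=1, h2=2, probe 1,3,5 → found at 5.

3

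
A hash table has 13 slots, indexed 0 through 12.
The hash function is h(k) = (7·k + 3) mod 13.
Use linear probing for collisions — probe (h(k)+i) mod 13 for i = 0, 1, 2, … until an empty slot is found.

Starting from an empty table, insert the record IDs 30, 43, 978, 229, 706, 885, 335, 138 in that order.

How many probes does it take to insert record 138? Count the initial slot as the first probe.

6

Insert 30: h=5, slot 5 empty → index 5.
Insert 43: h=5, slot 5 occupied → index 6.
Insert 978: h=11, slot 11 empty → index 11.
Insert 229: h=7, slot 7 empty → index 7.
Insert 706: h=5, slots 5,6,7 occupied → index 8.
Insert 885: h=10, slot 10 empty → index 10.
Insert 335: h=8, slot 8 occupied → index 9.
Insert 138: h=7, slots 7,8,9,10,11 occupied → index 12.
Table: [—, —, —, —, —, 30, 43, 229, 706, 335, 885, 978, 138]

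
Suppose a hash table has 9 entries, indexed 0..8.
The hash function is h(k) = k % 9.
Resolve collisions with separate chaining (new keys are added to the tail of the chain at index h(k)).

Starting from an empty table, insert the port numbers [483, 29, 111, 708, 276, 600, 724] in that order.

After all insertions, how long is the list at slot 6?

483 → bucket 6
29 → bucket 2
111 → bucket 3
708 → bucket 6 (collision)
276 → bucket 6 (collision)
600 → bucket 6 (collision)
724 → bucket 4
Final buckets:
0: .
1: .
2: 29
3: 111
4: 724
5: .
6: 483 -> 708 -> 276 -> 600
7: .
8: .

4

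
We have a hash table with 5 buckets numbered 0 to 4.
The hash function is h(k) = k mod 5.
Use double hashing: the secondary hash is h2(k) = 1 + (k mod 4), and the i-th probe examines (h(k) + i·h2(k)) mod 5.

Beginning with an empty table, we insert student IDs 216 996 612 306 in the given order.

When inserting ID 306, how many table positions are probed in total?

2

216 hashes to 1; slot 1 is free → place at 1.
996 hashes to 1, h2=1; 1 taken → place at 2.
612 hashes to 2, h2=1; 2 taken → place at 3.
306 hashes to 1, h2=3; 1 taken → place at 4.
Table: [., 216, 996, 612, 306]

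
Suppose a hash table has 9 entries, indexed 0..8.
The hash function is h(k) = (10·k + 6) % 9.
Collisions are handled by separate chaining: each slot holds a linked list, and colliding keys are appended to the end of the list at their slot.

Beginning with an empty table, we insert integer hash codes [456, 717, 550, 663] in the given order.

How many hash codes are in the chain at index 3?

456 → bucket 3
717 → bucket 3 (collision)
550 → bucket 7
663 → bucket 3 (collision)
Final buckets:
0: —
1: —
2: —
3: 456 -> 717 -> 663
4: —
5: —
6: —
7: 550
8: —

3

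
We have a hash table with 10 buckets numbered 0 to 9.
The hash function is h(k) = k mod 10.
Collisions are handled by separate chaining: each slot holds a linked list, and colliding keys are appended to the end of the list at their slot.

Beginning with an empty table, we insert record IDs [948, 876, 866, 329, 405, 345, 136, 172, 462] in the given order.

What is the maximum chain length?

Insert 948: h=8, bucket 8 empty → new chain.
Insert 876: h=6, bucket 6 empty → new chain.
Insert 866: h=6, bucket 6 nonempty → append to chain.
Insert 329: h=9, bucket 9 empty → new chain.
Insert 405: h=5, bucket 5 empty → new chain.
Insert 345: h=5, bucket 5 nonempty → append to chain.
Insert 136: h=6, bucket 6 nonempty → append to chain.
Insert 172: h=2, bucket 2 empty → new chain.
Insert 462: h=2, bucket 2 nonempty → append to chain.
Final buckets:
0: ∅
1: ∅
2: 172 -> 462
3: ∅
4: ∅
5: 405 -> 345
6: 876 -> 866 -> 136
7: ∅
8: 948
9: 329

3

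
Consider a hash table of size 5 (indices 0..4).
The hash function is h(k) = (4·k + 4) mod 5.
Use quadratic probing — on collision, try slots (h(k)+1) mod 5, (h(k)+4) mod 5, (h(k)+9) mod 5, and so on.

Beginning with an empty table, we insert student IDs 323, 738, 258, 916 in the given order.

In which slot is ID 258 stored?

323: h=1 => slot 1
738: h=1, probe 1,2 => slot 2
258: h=1, probe 1,2,0 => slot 0
916: h=3 => slot 3
Table: [258, 323, 738, 916, .]

0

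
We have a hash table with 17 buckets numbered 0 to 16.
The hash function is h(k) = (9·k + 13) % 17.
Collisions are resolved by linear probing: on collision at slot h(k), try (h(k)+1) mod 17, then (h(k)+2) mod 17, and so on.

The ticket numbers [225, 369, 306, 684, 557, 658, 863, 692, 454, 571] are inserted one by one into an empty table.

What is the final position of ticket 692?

4

225: h=15 => slot 15
369: h=2 => slot 2
306: h=13 => slot 13
684: h=15, probe 15,16 => slot 16
557: h=11 => slot 11
658: h=2, probe 2,3 => slot 3
863: h=11, probe 11,12 => slot 12
692: h=2, probe 2,3,4 => slot 4
454: h=2, probe 2,3,4,5 => slot 5
571: h=1 => slot 1
Table: [., 571, 369, 658, 692, 454, ., ., ., ., ., 557, 863, 306, ., 225, 684]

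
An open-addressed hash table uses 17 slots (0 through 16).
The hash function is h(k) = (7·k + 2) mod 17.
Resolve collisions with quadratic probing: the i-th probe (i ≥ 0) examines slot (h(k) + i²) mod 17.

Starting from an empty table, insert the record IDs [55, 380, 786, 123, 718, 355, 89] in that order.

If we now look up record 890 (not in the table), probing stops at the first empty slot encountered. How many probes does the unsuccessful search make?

55 hashes to 13; slot 13 is free => place at 13.
380 hashes to 10; slot 10 is free => place at 10.
786 hashes to 13; 13 taken => place at 14.
123 hashes to 13; 13,14 taken => place at 0.
718 hashes to 13; 13,14,0 taken => place at 5.
355 hashes to 5; 5 taken => place at 6.
89 hashes to 13; 13,14,0,5 taken => place at 12.
Table: [123, -, -, -, -, 718, 355, -, -, -, 380, -, 89, 55, 786, -, -]
Lookup 890: h=10, probe 10,11 → slot 11 empty, not found.

2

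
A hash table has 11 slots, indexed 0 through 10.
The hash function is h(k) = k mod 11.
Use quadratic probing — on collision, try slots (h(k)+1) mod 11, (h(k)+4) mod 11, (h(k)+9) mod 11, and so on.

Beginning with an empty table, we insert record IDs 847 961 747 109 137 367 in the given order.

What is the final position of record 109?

847 hashes to 0; slot 0 is free -> place at 0.
961 hashes to 4; slot 4 is free -> place at 4.
747 hashes to 10; slot 10 is free -> place at 10.
109 hashes to 10; 10,0 taken -> place at 3.
137 hashes to 5; slot 5 is free -> place at 5.
367 hashes to 4; 4,5 taken -> place at 8.
Table: [847, ∅, ∅, 109, 961, 137, ∅, ∅, 367, ∅, 747]

3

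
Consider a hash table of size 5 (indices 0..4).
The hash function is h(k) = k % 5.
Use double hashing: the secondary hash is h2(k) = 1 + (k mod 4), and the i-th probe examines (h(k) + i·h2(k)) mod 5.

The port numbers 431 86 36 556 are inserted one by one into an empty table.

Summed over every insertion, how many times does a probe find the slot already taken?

4

Insert 431: h=1, slot 1 empty => index 1.
Insert 86: h=1, h2=3, slot 1 occupied => index 4.
Insert 36: h=1, h2=1, slot 1 occupied => index 2.
Insert 556: h=1, h2=1, slots 1,2 occupied => index 3.
Table: [—, 431, 36, 556, 86]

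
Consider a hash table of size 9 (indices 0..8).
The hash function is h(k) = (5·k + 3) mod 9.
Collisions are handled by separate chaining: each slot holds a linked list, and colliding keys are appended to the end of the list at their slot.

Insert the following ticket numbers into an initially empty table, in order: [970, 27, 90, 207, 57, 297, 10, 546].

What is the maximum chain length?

Insert 970: h=2, bucket 2 empty → new chain.
Insert 27: h=3, bucket 3 empty → new chain.
Insert 90: h=3, bucket 3 nonempty → append to chain.
Insert 207: h=3, bucket 3 nonempty → append to chain.
Insert 57: h=0, bucket 0 empty → new chain.
Insert 297: h=3, bucket 3 nonempty → append to chain.
Insert 10: h=8, bucket 8 empty → new chain.
Insert 546: h=6, bucket 6 empty → new chain.
Final buckets:
0: 57
1: ∅
2: 970
3: 27 -> 90 -> 207 -> 297
4: ∅
5: ∅
6: 546
7: ∅
8: 10

4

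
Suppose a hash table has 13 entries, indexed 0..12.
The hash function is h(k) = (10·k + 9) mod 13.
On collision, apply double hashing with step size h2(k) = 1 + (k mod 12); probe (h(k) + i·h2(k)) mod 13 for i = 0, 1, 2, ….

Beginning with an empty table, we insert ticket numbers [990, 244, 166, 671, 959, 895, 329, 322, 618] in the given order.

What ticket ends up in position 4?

959

990 hashes to 3; slot 3 is free => place at 3.
244 hashes to 5; slot 5 is free => place at 5.
166 hashes to 5, h2=11; 5,3 taken => place at 1.
671 hashes to 11; slot 11 is free => place at 11.
959 hashes to 5, h2=12; 5 taken => place at 4.
895 hashes to 2; slot 2 is free => place at 2.
329 hashes to 10; slot 10 is free => place at 10.
322 hashes to 5, h2=11; 5,3,1 taken => place at 12.
618 hashes to 1, h2=7; 1 taken => place at 8.
Table: [—, 166, 895, 990, 959, 244, —, —, 618, —, 329, 671, 322]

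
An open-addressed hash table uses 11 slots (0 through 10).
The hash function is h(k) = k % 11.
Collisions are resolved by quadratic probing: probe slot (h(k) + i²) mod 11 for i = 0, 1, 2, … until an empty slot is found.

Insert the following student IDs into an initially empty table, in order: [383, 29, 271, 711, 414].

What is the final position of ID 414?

5

Insert 383: h=9, slot 9 empty -> index 9.
Insert 29: h=7, slot 7 empty -> index 7.
Insert 271: h=7, slot 7 occupied -> index 8.
Insert 711: h=7, slots 7,8 occupied -> index 0.
Insert 414: h=7, slots 7,8,0 occupied -> index 5.
Table: [711, -, -, -, -, 414, -, 29, 271, 383, -]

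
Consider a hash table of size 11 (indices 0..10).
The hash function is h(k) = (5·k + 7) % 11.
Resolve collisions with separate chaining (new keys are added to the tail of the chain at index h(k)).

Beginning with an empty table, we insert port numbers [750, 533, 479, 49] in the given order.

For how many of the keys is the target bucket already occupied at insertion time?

Insert 750: h=6, bucket 6 empty -> new chain.
Insert 533: h=10, bucket 10 empty -> new chain.
Insert 479: h=4, bucket 4 empty -> new chain.
Insert 49: h=10, bucket 10 nonempty -> append to chain.
Final buckets:
0: _
1: _
2: _
3: _
4: 479
5: _
6: 750
7: _
8: _
9: _
10: 533 -> 49

1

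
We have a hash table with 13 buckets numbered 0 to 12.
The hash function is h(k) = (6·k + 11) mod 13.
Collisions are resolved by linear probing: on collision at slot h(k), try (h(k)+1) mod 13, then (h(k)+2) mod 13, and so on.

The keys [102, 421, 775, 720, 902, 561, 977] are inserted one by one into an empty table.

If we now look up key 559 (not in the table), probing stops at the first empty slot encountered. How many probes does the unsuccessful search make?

3

Insert 102: h=12, slot 12 empty => index 12.
Insert 421: h=2, slot 2 empty => index 2.
Insert 775: h=7, slot 7 empty => index 7.
Insert 720: h=2, slot 2 occupied => index 3.
Insert 902: h=2, slots 2,3 occupied => index 4.
Insert 561: h=10, slot 10 empty => index 10.
Insert 977: h=10, slot 10 occupied => index 11.
Table: [., ., 421, 720, 902, ., ., 775, ., ., 561, 977, 102]
Lookup 559: h=11, probe 11,12,0 → slot 0 empty, not found.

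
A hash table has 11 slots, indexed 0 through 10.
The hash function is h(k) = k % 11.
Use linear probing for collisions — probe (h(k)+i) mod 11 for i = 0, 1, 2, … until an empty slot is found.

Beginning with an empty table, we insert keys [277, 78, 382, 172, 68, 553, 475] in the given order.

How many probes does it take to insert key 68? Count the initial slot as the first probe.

277 hashes to 2; slot 2 is free => place at 2.
78 hashes to 1; slot 1 is free => place at 1.
382 hashes to 8; slot 8 is free => place at 8.
172 hashes to 7; slot 7 is free => place at 7.
68 hashes to 2; 2 taken => place at 3.
553 hashes to 3; 3 taken => place at 4.
475 hashes to 2; 2,3,4 taken => place at 5.
Table: [-, 78, 277, 68, 553, 475, -, 172, 382, -, -]

2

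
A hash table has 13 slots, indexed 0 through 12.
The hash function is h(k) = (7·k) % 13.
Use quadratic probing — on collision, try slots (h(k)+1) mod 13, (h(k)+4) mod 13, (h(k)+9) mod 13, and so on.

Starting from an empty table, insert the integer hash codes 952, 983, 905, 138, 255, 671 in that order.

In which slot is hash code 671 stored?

3

Insert 952: h=8, slot 8 empty => index 8.
Insert 983: h=4, slot 4 empty => index 4.
Insert 905: h=4, slot 4 occupied => index 5.
Insert 138: h=4, slots 4,5,8 occupied => index 0.
Insert 255: h=4, slots 4,5,8,0 occupied => index 7.
Insert 671: h=4, slots 4,5,8,0,7 occupied => index 3.
Table: [138, ∅, ∅, 671, 983, 905, ∅, 255, 952, ∅, ∅, ∅, ∅]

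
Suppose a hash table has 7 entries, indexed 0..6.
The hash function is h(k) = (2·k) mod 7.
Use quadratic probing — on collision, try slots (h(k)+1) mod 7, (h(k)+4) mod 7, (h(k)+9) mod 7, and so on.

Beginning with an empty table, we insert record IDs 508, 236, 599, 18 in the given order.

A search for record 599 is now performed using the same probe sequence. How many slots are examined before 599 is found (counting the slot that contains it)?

Insert 508: h=1, slot 1 empty -> index 1.
Insert 236: h=3, slot 3 empty -> index 3.
Insert 599: h=1, slot 1 occupied -> index 2.
Insert 18: h=1, slots 1,2 occupied -> index 5.
Table: [—, 508, 599, 236, —, 18, —]
Lookup 599: h=1, probe 1,2 → found at 2.

2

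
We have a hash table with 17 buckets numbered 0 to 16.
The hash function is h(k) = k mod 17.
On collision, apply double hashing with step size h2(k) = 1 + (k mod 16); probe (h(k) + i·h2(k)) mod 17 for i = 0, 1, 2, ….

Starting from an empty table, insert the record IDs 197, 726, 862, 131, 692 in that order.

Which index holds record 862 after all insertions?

197 hashes to 10; slot 10 is free -> place at 10.
726 hashes to 12; slot 12 is free -> place at 12.
862 hashes to 12, h2=15; 12,10 taken -> place at 8.
131 hashes to 12, h2=4; 12 taken -> place at 16.
692 hashes to 12, h2=5; 12 taken -> place at 0.
Table: [692, -, -, -, -, -, -, -, 862, -, 197, -, 726, -, -, -, 131]

8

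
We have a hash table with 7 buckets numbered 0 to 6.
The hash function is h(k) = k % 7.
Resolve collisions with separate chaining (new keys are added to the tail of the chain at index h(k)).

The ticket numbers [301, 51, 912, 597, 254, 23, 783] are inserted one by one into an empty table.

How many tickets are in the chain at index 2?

301 → bucket 0
51 → bucket 2
912 → bucket 2 (collision)
597 → bucket 2 (collision)
254 → bucket 2 (collision)
23 → bucket 2 (collision)
783 → bucket 6
Final buckets:
0: 301
1: .
2: 51 -> 912 -> 597 -> 254 -> 23
3: .
4: .
5: .
6: 783

5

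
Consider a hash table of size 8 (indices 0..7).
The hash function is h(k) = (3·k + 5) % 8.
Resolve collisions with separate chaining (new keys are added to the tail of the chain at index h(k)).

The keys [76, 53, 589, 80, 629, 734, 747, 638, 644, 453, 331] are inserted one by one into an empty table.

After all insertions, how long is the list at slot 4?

4

76 -> bucket 1
53 -> bucket 4
589 -> bucket 4 (collision)
80 -> bucket 5
629 -> bucket 4 (collision)
734 -> bucket 7
747 -> bucket 6
638 -> bucket 7 (collision)
644 -> bucket 1 (collision)
453 -> bucket 4 (collision)
331 -> bucket 6 (collision)
Final buckets:
0: .
1: 76 -> 644
2: .
3: .
4: 53 -> 589 -> 629 -> 453
5: 80
6: 747 -> 331
7: 734 -> 638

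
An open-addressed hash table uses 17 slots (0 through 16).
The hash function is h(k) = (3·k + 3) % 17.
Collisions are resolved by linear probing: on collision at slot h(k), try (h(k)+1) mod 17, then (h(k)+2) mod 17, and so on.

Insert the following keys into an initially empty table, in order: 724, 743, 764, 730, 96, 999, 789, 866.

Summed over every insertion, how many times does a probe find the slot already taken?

4

724: h=16 -> slot 16
743: h=5 -> slot 5
764: h=0 -> slot 0
730: h=0, probe 0,1 -> slot 1
96: h=2 -> slot 2
999: h=8 -> slot 8
789: h=7 -> slot 7
866: h=0, probe 0,1,2,3 -> slot 3
Table: [764, 730, 96, 866, ∅, 743, ∅, 789, 999, ∅, ∅, ∅, ∅, ∅, ∅, ∅, 724]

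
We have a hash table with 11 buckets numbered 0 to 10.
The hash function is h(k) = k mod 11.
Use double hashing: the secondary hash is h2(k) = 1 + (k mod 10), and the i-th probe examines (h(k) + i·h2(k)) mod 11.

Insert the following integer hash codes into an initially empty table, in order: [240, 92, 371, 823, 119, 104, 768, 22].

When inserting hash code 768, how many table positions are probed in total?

Insert 240: h=9, slot 9 empty => index 9.
Insert 92: h=4, slot 4 empty => index 4.
Insert 371: h=8, slot 8 empty => index 8.
Insert 823: h=9, h2=4, slot 9 occupied => index 2.
Insert 119: h=9, h2=10, slots 9,8 occupied => index 7.
Insert 104: h=5, slot 5 empty => index 5.
Insert 768: h=9, h2=9, slots 9,7,5 occupied => index 3.
Insert 22: h=0, slot 0 empty => index 0.
Table: [22, _, 823, 768, 92, 104, _, 119, 371, 240, _]

4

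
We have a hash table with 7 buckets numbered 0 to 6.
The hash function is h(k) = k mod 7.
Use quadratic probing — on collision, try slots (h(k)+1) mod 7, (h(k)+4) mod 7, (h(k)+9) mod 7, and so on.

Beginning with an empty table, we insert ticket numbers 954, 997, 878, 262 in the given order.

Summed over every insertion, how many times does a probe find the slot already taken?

Insert 954: h=2, slot 2 empty → index 2.
Insert 997: h=3, slot 3 empty → index 3.
Insert 878: h=3, slot 3 occupied → index 4.
Insert 262: h=3, slots 3,4 occupied → index 0.
Table: [262, ., 954, 997, 878, ., .]

3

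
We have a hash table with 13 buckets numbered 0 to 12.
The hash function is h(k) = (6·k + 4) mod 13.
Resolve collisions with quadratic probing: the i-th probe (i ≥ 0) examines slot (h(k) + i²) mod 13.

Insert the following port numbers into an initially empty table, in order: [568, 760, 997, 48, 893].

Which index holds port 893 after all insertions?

2

568 hashes to 6; slot 6 is free -> place at 6.
760 hashes to 1; slot 1 is free -> place at 1.
997 hashes to 6; 6 taken -> place at 7.
48 hashes to 6; 6,7 taken -> place at 10.
893 hashes to 6; 6,7,10 taken -> place at 2.
Table: [—, 760, 893, —, —, —, 568, 997, —, —, 48, —, —]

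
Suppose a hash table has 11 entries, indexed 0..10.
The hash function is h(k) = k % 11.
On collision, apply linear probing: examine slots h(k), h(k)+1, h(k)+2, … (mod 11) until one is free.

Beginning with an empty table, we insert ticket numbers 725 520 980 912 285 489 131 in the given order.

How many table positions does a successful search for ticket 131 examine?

6

725 hashes to 10; slot 10 is free => place at 10.
520 hashes to 3; slot 3 is free => place at 3.
980 hashes to 1; slot 1 is free => place at 1.
912 hashes to 10; 10 taken => place at 0.
285 hashes to 10; 10,0,1 taken => place at 2.
489 hashes to 5; slot 5 is free => place at 5.
131 hashes to 10; 10,0,1,2,3 taken => place at 4.
Table: [912, 980, 285, 520, 131, 489, -, -, -, -, 725]
Lookup 131: h=10, probe 10,0,1,2,3,4 → found at 4.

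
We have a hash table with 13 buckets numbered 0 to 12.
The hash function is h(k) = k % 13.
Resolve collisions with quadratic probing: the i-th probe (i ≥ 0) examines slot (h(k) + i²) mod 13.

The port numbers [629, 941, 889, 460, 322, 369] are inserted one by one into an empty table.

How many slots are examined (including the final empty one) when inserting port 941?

Insert 629: h=5, slot 5 empty => index 5.
Insert 941: h=5, slot 5 occupied => index 6.
Insert 889: h=5, slots 5,6 occupied => index 9.
Insert 460: h=5, slots 5,6,9 occupied => index 1.
Insert 322: h=10, slot 10 empty => index 10.
Insert 369: h=5, slots 5,6,9,1 occupied => index 8.
Table: [., 460, ., ., ., 629, 941, ., 369, 889, 322, ., .]

2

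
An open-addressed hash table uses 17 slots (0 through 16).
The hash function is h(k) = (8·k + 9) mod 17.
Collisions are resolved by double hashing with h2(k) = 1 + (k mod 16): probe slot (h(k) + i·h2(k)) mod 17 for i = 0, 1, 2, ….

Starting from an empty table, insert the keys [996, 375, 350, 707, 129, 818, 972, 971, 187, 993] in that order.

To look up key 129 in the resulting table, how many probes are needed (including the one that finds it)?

996 hashes to 4; slot 4 is free => place at 4.
375 hashes to 0; slot 0 is free => place at 0.
350 hashes to 4, h2=15; 4 taken => place at 2.
707 hashes to 4, h2=4; 4 taken => place at 8.
129 hashes to 4, h2=2; 4 taken => place at 6.
818 hashes to 8, h2=3; 8 taken => place at 11.
972 hashes to 16; slot 16 is free => place at 16.
971 hashes to 8, h2=12; 8 taken => place at 3.
187 hashes to 9; slot 9 is free => place at 9.
993 hashes to 14; slot 14 is free => place at 14.
Table: [375, ., 350, 971, 996, ., 129, ., 707, 187, ., 818, ., ., 993, ., 972]
Lookup 129: h=4, h2=2, probe 4,6 → found at 6.

2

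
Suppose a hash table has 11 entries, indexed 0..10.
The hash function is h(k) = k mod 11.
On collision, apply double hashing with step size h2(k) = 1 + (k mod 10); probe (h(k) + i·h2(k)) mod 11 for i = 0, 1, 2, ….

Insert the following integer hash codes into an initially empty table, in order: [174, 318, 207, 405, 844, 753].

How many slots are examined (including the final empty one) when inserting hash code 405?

174: h=9 -> slot 9
318: h=10 -> slot 10
207: h=9, h2=8, probe 9,6 -> slot 6
405: h=9, h2=6, probe 9,4 -> slot 4
844: h=8 -> slot 8
753: h=5 -> slot 5
Table: [_, _, _, _, 405, 753, 207, _, 844, 174, 318]

2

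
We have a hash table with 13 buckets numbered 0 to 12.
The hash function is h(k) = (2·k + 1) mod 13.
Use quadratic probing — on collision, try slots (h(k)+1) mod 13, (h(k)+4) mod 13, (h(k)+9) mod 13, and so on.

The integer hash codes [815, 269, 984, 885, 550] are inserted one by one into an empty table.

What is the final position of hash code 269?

7

Insert 815: h=6, slot 6 empty → index 6.
Insert 269: h=6, slot 6 occupied → index 7.
Insert 984: h=6, slots 6,7 occupied → index 10.
Insert 885: h=3, slot 3 empty → index 3.
Insert 550: h=9, slot 9 empty → index 9.
Table: [∅, ∅, ∅, 885, ∅, ∅, 815, 269, ∅, 550, 984, ∅, ∅]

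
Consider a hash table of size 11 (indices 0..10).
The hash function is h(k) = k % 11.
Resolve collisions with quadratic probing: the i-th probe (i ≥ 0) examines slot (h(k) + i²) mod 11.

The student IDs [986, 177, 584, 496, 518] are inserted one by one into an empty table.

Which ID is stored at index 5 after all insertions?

496

986 hashes to 7; slot 7 is free => place at 7.
177 hashes to 1; slot 1 is free => place at 1.
584 hashes to 1; 1 taken => place at 2.
496 hashes to 1; 1,2 taken => place at 5.
518 hashes to 1; 1,2,5 taken => place at 10.
Table: [—, 177, 584, —, —, 496, —, 986, —, —, 518]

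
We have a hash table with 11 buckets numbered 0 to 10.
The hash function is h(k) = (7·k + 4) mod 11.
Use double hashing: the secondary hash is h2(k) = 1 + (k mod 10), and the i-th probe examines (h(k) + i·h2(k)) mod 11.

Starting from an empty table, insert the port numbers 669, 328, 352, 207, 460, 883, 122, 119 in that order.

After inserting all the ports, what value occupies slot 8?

119

669: h=1 → slot 1
328: h=1, h2=9, probe 1,10 → slot 10
352: h=4 → slot 4
207: h=1, h2=8, probe 1,9 → slot 9
460: h=1, h2=1, probe 1,2 → slot 2
883: h=3 → slot 3
122: h=0 → slot 0
119: h=1, h2=10, probe 1,0,10,9,8 → slot 8
Table: [122, 669, 460, 883, 352, _, _, _, 119, 207, 328]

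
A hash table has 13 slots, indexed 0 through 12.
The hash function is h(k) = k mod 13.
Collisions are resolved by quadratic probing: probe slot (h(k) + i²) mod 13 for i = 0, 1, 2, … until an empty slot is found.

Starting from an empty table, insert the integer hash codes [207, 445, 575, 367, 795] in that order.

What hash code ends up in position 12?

Insert 207: h=12, slot 12 empty → index 12.
Insert 445: h=3, slot 3 empty → index 3.
Insert 575: h=3, slot 3 occupied → index 4.
Insert 367: h=3, slots 3,4 occupied → index 7.
Insert 795: h=2, slot 2 empty → index 2.
Table: [∅, ∅, 795, 445, 575, ∅, ∅, 367, ∅, ∅, ∅, ∅, 207]

207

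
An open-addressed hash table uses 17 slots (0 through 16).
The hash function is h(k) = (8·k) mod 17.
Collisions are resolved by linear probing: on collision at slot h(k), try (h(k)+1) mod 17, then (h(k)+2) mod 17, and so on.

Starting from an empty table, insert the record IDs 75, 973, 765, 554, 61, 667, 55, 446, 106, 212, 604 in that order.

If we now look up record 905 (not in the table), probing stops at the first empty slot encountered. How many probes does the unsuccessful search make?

9

75 hashes to 5; slot 5 is free -> place at 5.
973 hashes to 15; slot 15 is free -> place at 15.
765 hashes to 0; slot 0 is free -> place at 0.
554 hashes to 12; slot 12 is free -> place at 12.
61 hashes to 12; 12 taken -> place at 13.
667 hashes to 15; 15 taken -> place at 16.
55 hashes to 15; 15,16,0 taken -> place at 1.
446 hashes to 15; 15,16,0,1 taken -> place at 2.
106 hashes to 15; 15,16,0,1,2 taken -> place at 3.
212 hashes to 13; 13 taken -> place at 14.
604 hashes to 4; slot 4 is free -> place at 4.
Table: [765, 55, 446, 106, 604, 75, _, _, _, _, _, _, 554, 61, 212, 973, 667]
Lookup 905: h=15, probe 15,16,0,1,2,3,4,5,6 → slot 6 empty, not found.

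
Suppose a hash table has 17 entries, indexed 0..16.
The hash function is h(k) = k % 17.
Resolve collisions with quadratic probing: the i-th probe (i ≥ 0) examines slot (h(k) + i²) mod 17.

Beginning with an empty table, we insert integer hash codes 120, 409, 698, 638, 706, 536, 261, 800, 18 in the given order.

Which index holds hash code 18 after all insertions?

120 hashes to 1; slot 1 is free => place at 1.
409 hashes to 1; 1 taken => place at 2.
698 hashes to 1; 1,2 taken => place at 5.
638 hashes to 9; slot 9 is free => place at 9.
706 hashes to 9; 9 taken => place at 10.
536 hashes to 9; 9,10 taken => place at 13.
261 hashes to 6; slot 6 is free => place at 6.
800 hashes to 1; 1,2,5,10 taken => place at 0.
18 hashes to 1; 1,2,5,10,0,9 taken => place at 3.
Table: [800, 120, 409, 18, ∅, 698, 261, ∅, ∅, 638, 706, ∅, ∅, 536, ∅, ∅, ∅]

3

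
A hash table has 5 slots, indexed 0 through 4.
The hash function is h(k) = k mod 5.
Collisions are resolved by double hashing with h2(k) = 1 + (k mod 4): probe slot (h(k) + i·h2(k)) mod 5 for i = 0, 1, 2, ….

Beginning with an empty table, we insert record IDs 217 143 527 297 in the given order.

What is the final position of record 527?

1

217: h=2 -> slot 2
143: h=3 -> slot 3
527: h=2, h2=4, probe 2,1 -> slot 1
297: h=2, h2=2, probe 2,4 -> slot 4
Table: [., 527, 217, 143, 297]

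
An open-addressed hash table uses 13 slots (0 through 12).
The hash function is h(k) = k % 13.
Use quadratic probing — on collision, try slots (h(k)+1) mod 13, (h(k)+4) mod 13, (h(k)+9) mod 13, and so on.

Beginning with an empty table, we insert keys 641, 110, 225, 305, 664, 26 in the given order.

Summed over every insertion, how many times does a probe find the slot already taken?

641: h=4 => slot 4
110: h=6 => slot 6
225: h=4, probe 4,5 => slot 5
305: h=6, probe 6,7 => slot 7
664: h=1 => slot 1
26: h=0 => slot 0
Table: [26, 664, _, _, 641, 225, 110, 305, _, _, _, _, _]

2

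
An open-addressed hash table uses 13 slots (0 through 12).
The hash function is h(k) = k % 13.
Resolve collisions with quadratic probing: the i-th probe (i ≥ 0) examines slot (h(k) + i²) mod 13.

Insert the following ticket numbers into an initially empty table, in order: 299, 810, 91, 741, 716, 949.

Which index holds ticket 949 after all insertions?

3

Insert 299: h=0, slot 0 empty → index 0.
Insert 810: h=4, slot 4 empty → index 4.
Insert 91: h=0, slot 0 occupied → index 1.
Insert 741: h=0, slots 0,1,4 occupied → index 9.
Insert 716: h=1, slot 1 occupied → index 2.
Insert 949: h=0, slots 0,1,4,9 occupied → index 3.
Table: [299, 91, 716, 949, 810, —, —, —, —, 741, —, —, —]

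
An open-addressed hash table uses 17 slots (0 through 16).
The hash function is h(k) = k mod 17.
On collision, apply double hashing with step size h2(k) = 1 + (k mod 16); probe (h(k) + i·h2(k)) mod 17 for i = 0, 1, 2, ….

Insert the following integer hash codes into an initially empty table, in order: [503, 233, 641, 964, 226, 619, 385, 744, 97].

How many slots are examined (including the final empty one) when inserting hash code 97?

503: h=10 → slot 10
233: h=12 → slot 12
641: h=12, h2=2, probe 12,14 → slot 14
964: h=12, h2=5, probe 12,0 → slot 0
226: h=5 → slot 5
619: h=7 → slot 7
385: h=11 → slot 11
744: h=13 → slot 13
97: h=12, h2=2, probe 12,14,16 → slot 16
Table: [964, ., ., ., ., 226, ., 619, ., ., 503, 385, 233, 744, 641, ., 97]

3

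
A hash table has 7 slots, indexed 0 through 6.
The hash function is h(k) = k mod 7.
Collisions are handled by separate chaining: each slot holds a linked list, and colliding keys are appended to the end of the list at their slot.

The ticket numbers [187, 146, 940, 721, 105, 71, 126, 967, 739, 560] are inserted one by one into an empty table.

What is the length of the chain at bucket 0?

187 → bucket 5
146 → bucket 6
940 → bucket 2
721 → bucket 0
105 → bucket 0 (collision)
71 → bucket 1
126 → bucket 0 (collision)
967 → bucket 1 (collision)
739 → bucket 4
560 → bucket 0 (collision)
Final buckets:
0: 721 -> 105 -> 126 -> 560
1: 71 -> 967
2: 940
3: —
4: 739
5: 187
6: 146

4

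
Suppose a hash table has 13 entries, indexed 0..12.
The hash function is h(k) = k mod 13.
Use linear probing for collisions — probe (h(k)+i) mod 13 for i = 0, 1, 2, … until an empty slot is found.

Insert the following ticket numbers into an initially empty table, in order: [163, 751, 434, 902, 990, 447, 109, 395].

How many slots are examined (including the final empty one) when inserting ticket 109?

Insert 163: h=7, slot 7 empty => index 7.
Insert 751: h=10, slot 10 empty => index 10.
Insert 434: h=5, slot 5 empty => index 5.
Insert 902: h=5, slot 5 occupied => index 6.
Insert 990: h=2, slot 2 empty => index 2.
Insert 447: h=5, slots 5,6,7 occupied => index 8.
Insert 109: h=5, slots 5,6,7,8 occupied => index 9.
Insert 395: h=5, slots 5,6,7,8,9,10 occupied => index 11.
Table: [., ., 990, ., ., 434, 902, 163, 447, 109, 751, 395, .]

5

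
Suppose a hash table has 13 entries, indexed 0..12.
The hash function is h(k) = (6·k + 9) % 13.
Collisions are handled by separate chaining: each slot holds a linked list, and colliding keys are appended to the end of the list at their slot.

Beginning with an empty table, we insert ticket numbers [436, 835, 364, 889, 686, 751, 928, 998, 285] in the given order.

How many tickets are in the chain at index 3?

Insert 436: h=12, bucket 12 empty → new chain.
Insert 835: h=1, bucket 1 empty → new chain.
Insert 364: h=9, bucket 9 empty → new chain.
Insert 889: h=0, bucket 0 empty → new chain.
Insert 686: h=4, bucket 4 empty → new chain.
Insert 751: h=4, bucket 4 nonempty → append to chain.
Insert 928: h=0, bucket 0 nonempty → append to chain.
Insert 998: h=4, bucket 4 nonempty → append to chain.
Insert 285: h=3, bucket 3 empty → new chain.
Final buckets:
0: 889 -> 928
1: 835
2: ∅
3: 285
4: 686 -> 751 -> 998
5: ∅
6: ∅
7: ∅
8: ∅
9: 364
10: ∅
11: ∅
12: 436

1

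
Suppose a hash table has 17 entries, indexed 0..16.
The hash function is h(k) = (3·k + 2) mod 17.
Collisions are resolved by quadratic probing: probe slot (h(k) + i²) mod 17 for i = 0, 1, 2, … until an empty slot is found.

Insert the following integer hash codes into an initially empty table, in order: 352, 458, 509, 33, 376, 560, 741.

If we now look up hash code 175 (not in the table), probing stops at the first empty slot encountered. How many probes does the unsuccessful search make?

Insert 352: h=4, slot 4 empty → index 4.
Insert 458: h=16, slot 16 empty → index 16.
Insert 509: h=16, slot 16 occupied → index 0.
Insert 33: h=16, slots 16,0 occupied → index 3.
Insert 376: h=8, slot 8 empty → index 8.
Insert 560: h=16, slots 16,0,3,8 occupied → index 15.
Insert 741: h=15, slots 15,16 occupied → index 2.
Table: [509, ., 741, 33, 352, ., ., ., 376, ., ., ., ., ., ., 560, 458]
Lookup 175: h=0, probe 0,1 → slot 1 empty, not found.

2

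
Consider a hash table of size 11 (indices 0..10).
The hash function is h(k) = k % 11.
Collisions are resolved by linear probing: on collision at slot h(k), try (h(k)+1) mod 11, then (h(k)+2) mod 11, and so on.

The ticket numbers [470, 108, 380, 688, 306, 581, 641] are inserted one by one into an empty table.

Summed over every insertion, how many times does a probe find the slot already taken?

470: h=8 → slot 8
108: h=9 → slot 9
380: h=6 → slot 6
688: h=6, probe 6,7 → slot 7
306: h=9, probe 9,10 → slot 10
581: h=9, probe 9,10,0 → slot 0
641: h=3 → slot 3
Table: [581, ∅, ∅, 641, ∅, ∅, 380, 688, 470, 108, 306]

4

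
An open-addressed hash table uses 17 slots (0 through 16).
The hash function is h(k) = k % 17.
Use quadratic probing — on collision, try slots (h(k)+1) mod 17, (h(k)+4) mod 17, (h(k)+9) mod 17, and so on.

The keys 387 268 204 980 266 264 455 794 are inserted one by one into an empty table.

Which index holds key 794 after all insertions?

16

387: h=13 → slot 13
268: h=13, probe 13,14 → slot 14
204: h=0 → slot 0
980: h=11 → slot 11
266: h=11, probe 11,12 → slot 12
264: h=9 → slot 9
455: h=13, probe 13,14,0,5 → slot 5
794: h=12, probe 12,13,16 → slot 16
Table: [204, -, -, -, -, 455, -, -, -, 264, -, 980, 266, 387, 268, -, 794]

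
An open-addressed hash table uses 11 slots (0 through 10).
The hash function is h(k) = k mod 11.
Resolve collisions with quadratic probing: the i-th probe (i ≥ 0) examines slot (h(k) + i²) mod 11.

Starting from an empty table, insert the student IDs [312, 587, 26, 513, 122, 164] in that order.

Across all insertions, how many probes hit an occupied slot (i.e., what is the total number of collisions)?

3

Insert 312: h=4, slot 4 empty -> index 4.
Insert 587: h=4, slot 4 occupied -> index 5.
Insert 26: h=4, slots 4,5 occupied -> index 8.
Insert 513: h=7, slot 7 empty -> index 7.
Insert 122: h=1, slot 1 empty -> index 1.
Insert 164: h=10, slot 10 empty -> index 10.
Table: [., 122, ., ., 312, 587, ., 513, 26, ., 164]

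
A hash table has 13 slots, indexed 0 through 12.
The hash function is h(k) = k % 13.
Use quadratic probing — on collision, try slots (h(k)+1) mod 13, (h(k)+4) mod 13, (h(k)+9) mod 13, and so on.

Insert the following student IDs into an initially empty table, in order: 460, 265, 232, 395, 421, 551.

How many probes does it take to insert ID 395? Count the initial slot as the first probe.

460: h=5 => slot 5
265: h=5, probe 5,6 => slot 6
232: h=11 => slot 11
395: h=5, probe 5,6,9 => slot 9
421: h=5, probe 5,6,9,1 => slot 1
551: h=5, probe 5,6,9,1,8 => slot 8
Table: [—, 421, —, —, —, 460, 265, —, 551, 395, —, 232, —]

3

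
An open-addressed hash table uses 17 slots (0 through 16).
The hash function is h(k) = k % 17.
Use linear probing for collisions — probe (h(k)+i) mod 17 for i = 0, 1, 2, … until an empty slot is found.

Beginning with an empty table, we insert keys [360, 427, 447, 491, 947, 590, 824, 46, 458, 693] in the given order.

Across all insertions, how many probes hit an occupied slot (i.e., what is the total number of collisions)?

7

360: h=3 -> slot 3
427: h=2 -> slot 2
447: h=5 -> slot 5
491: h=15 -> slot 15
947: h=12 -> slot 12
590: h=12, probe 12,13 -> slot 13
824: h=8 -> slot 8
46: h=12, probe 12,13,14 -> slot 14
458: h=16 -> slot 16
693: h=13, probe 13,14,15,16,0 -> slot 0
Table: [693, -, 427, 360, -, 447, -, -, 824, -, -, -, 947, 590, 46, 491, 458]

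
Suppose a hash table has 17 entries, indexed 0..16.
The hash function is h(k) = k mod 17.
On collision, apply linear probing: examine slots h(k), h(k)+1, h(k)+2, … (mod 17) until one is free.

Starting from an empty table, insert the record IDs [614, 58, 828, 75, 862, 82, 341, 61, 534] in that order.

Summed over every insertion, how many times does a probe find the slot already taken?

4

614: h=2 -> slot 2
58: h=7 -> slot 7
828: h=12 -> slot 12
75: h=7, probe 7,8 -> slot 8
862: h=12, probe 12,13 -> slot 13
82: h=14 -> slot 14
341: h=1 -> slot 1
61: h=10 -> slot 10
534: h=7, probe 7,8,9 -> slot 9
Table: [-, 341, 614, -, -, -, -, 58, 75, 534, 61, -, 828, 862, 82, -, -]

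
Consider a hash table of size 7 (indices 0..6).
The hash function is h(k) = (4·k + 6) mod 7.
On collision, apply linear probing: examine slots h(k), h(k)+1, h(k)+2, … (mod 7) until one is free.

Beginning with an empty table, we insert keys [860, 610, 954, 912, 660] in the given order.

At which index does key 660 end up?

4

860: h=2 => slot 2
610: h=3 => slot 3
954: h=0 => slot 0
912: h=0, probe 0,1 => slot 1
660: h=0, probe 0,1,2,3,4 => slot 4
Table: [954, 912, 860, 610, 660, _, _]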